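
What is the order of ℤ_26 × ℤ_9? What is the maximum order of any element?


|ℤ_26 × ℤ_9| = 26 × 9 = 234
Max element order = lcm(26,9) = 234
Cyclic? Yes (gcd=1)

|ℤ_26×ℤ_9| = 234, max element order = 234


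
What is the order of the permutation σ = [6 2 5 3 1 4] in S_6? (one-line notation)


Cycle decomposition: (1 6 4 3 5)
Cycle lengths: 5
Order = lcm(5) = 5

ord(σ) = 5


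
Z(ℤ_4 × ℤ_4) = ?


Z(G) = {g ∈ G | gx = xg for all x ∈ G}
Direct product of abelian groups is abelian, so Z(G) = G

Z(ℤ_4 × ℤ_4) = ℤ_4 × ℤ_4


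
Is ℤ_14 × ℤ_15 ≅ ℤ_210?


Comparing ℤ_14 × ℤ_15 and ℤ_210:
gcd(14,15) = 1, so ℤ_14 × ℤ_15 ≅ ℤ_210 (CRT)

Yes, ℤ_14 × ℤ_15 ≅ ℤ_210


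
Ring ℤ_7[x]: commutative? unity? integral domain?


ℤ_7 is a field (n prime), so ℤ_7[x] is a commutative integral domain with unity
Commutative: Yes
Integral domain: Yes
Has unity: Yes

ℤ_7[x]: Commutative=Yes, Unity=Yes


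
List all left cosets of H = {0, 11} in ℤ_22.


H = {0, 11}, |H| = 2
Number of cosets = |G|/|H| = 22/2 = 11
0 + H = {0, 11}
1 + H = {1, 12}
2 + H = {2, 13}
3 + H = {3, 14}
4 + H = {4, 15}
5 + H = {5, 16}
6 + H = {6, 17}
7 + H = {7, 18}
8 + H = {8, 19}
9 + H = {9, 20}
10 + H = {10, 21}

Cosets: 0+H={0,11}; 1+H={1,12}; 2+H={2,13}; 3+H={3,14}; 4+H={4,15}; 5+H={5,16}; 6+H={6,17}; 7+H={7,18}; 8+H={8,19}; 9+H={9,20}; 10+H={10,21}


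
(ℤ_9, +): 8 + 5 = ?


Operation: addition mod 9
8 + 5 = (a + b) mod 9 with a = 8, b = 5

8 + 5 = 4


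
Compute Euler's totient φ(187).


Factor n: 187 = 11 × 17
φ(n) = n · ∏(1 - 1/p) over distinct primes p | n
φ(187) = 187 · (1 - 1/11) · (1 - 1/17) = 160

φ(187) = 160


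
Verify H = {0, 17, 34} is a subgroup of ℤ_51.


Subgroup test for H = {0, 17, 34} in (ℤ_51, +):
(1) 0 ∈ H? Yes
(2) Closure: for all a,b ∈ H, (a+b) mod 51 ∈ H? Yes
(3) Inverses: for all a ∈ H, -a mod 51 ∈ H? Yes

Yes, H is a subgroup of ℤ_51


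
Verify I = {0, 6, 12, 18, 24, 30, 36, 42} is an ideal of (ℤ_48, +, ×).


Check ideal conditions for I = {0, 6, 12, 18, 24, 30, 36, 42} in ℤ_48:
(1) I is an additive subgroup? Yes
(2) For r ∈ ℤ_48 and a ∈ I: r·a ∈ I? Yes

Yes, I is an ideal of ℤ_48


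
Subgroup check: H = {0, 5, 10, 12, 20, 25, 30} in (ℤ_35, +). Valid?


Subgroup test for H = {0, 5, 10, 12, 20, 25, 30} in (ℤ_35, +):
(1) 0 ∈ H? Yes
(2) Closure: for all a,b ∈ H, (a+b) mod 35 ∈ H? No  [counterexample: 5 + 10 = 15 ∉ H]
(3) Inverses: for all a ∈ H, -a mod 35 ∈ H? No

No, H is not a subgroup of ℤ_35


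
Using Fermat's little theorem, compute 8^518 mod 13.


Fermat's little theorem: if p is prime and gcd(a,p)=1, then a^(p-1) ≡ 1 (mod p)
p = 13 is prime, gcd(8,13) = 1
Reduce exponent: 518 mod 12 = 2
So 8^518 ≡ 8^2 (mod 13)
8^2 mod 13 = 12

8^518 ≡ 12 (mod 13)


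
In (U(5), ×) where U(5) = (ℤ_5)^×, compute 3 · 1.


Operation: multiplication mod 5
3 · 1 = (a × b) mod 5 with a = 3, b = 1

3 · 1 = 3


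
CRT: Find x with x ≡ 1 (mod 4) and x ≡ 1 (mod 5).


m₁ = 4, m₂ = 5, gcd = 1, so CRT applies. M = m₁·m₂ = 20
Let M₁ = M/m₁ = 5, M₂ = M/m₂ = 4
Find y₁ ≡ M₁⁻¹ (mod m₁): 5⁻¹ ≡ 1 (mod 4)
Find y₂ ≡ M₂⁻¹ (mod m₂): 4⁻¹ ≡ 4 (mod 5)
x = a₁·M₁·y₁ + a₂·M₂·y₂ = 1·5·1 + 1·4·4 = 21
Reduce mod 20: x ≡ 1
Check: 1 mod 4 = 1 ✓, 1 mod 5 = 1 ✓

x ≡ 1 (mod 20)


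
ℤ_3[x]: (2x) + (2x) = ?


Add coefficients mod 3:
x^0: 0 + 0 = 0 (mod 3)
x^1: 2 + 2 = 1 (mod 3)
Result: x

f + g = x


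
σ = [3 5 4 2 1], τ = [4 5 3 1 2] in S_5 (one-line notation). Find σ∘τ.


σ∘τ: apply τ first, then σ
1 →τ 4 →σ 2
2 →τ 5 →σ 1
3 →τ 3 →σ 4
4 →τ 1 →σ 3
5 →τ 2 →σ 5

σ∘τ = [2 1 4 3 5]


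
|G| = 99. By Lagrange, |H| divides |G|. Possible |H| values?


Lagrange's theorem: |H| divides |G|
|G| = 99
Divisors of 99: 1, 3, 9, 11, 33, 99

Possible subgroup orders: {1, 3, 9, 11, 33, 99}


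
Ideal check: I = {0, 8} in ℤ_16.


Check ideal conditions for I = {0, 8} in ℤ_16:
(1) I is an additive subgroup? Yes
(2) For r ∈ ℤ_16 and a ∈ I: r·a ∈ I? Yes

Yes, I is an ideal of ℤ_16


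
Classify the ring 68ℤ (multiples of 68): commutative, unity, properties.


68ℤ is a commutative ring under +,× but has no multiplicative identity (1 ∉ 68ℤ); it has no zero divisors, but without unity it is not an integral domain
Commutative: Yes
Integral domain: No
Has unity: No

68ℤ (multiples of 68): Commutative=Yes, Unity=No


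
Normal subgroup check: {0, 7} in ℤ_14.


H = {0, 7} in ℤ_14
ℤ_14 is abelian; every subgroup of an abelian group is normal

Yes, normal subgroup


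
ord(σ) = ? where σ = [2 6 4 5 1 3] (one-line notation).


Cycle decomposition: (1 2 6 3 4 5)
Cycle lengths: 6
Order = lcm(6) = 6

ord(σ) = 6


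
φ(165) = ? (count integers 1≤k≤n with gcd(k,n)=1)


Factor n: 165 = 3 × 5 × 11
φ(n) = n · ∏(1 - 1/p) over distinct primes p | n
φ(165) = 165 · (1 - 1/3) · (1 - 1/5) · (1 - 1/11) = 80

φ(165) = 80


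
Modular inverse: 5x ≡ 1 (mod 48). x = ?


Use the extended Euclidean algorithm to write 1 = 5·s + 48·t; then s mod 48 is the inverse.
Euclidean algorithm:
  5 = 0·48 + 5
  48 = 9·5 + 3
  5 = 1·3 + 2
  3 = 1·2 + 1
  2 = 2·1 + 0
gcd(5,48) = 1
Back-substitution gives: 5·(-19) + 48·(2) = 1
So 5⁻¹ ≡ -19 ≡ 29 (mod 48)
Check: 5 × 29 = 145 ≡ 1 (mod 48) ✓

5⁻¹ ≡ 29 (mod 48)


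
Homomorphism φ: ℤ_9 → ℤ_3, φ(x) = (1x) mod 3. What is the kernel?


Kernel = preimage of identity
ker(φ) = {x ∈ ℤ_9 : 1x ≡ 0 (mod 3)}. Since 3 | 9, φ is well-defined. The kernel is the cyclic subgroup ⟨3⟩ of ℤ_9 (order 3), i.e. {0, 3, 6}

ker(φ) = {0, 3, 6}


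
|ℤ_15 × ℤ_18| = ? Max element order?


|ℤ_15 × ℤ_18| = 15 × 18 = 270
Max element order = lcm(15,18) = 90
Cyclic? No (gcd=3)

|ℤ_15×ℤ_18| = 270, max element order = 90


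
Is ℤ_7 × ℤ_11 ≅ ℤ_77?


Comparing ℤ_7 × ℤ_11 and ℤ_77:
gcd(7,11) = 1, so ℤ_7 × ℤ_11 ≅ ℤ_77 (CRT)

Yes, ℤ_7 × ℤ_11 ≅ ℤ_77


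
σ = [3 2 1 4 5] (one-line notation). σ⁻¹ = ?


To find σ⁻¹, swap domain and range:
σ(1) = 3 → σ⁻¹(3) = 1
σ(2) = 2 → σ⁻¹(2) = 2
σ(3) = 1 → σ⁻¹(1) = 3
σ(4) = 4 → σ⁻¹(4) = 4
σ(5) = 5 → σ⁻¹(5) = 5

σ⁻¹ = [3 2 1 4 5]


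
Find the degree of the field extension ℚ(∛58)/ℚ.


∛58 has minimal polynomial x³ - 58 (irreducible over ℚ since 58 is not a perfect cube)

[ℚ(∛58)/ℚ] = 3


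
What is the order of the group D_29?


|D_n| = 2n (n rotations and n reflections)
|D_29| = 2×29 = 58

|D_29| = 58


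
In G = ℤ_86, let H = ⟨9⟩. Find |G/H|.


|⟨9⟩| = n / gcd(9, 86) = 86 / 1 = 86
H is normal (ℤ_86 is abelian).
|G/H| = |G| / |H| = 86 / 86 = 1

|G/H| = 1


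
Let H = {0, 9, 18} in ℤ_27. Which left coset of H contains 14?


14 + H = {14 + h (mod 27) : h ∈ H}
14+0=14, 14+9=23, 14+18=5
14 + H = {5, 14, 23} = 5 + H

14 + H = {5, 14, 23}


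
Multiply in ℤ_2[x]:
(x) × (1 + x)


Expand and collect like terms; reduce coefficients mod 2:
x^0: 0·1 = 0 ≡ 0 (mod 2)
x^1: 0·1 + 1·1 = 1 ≡ 1 (mod 2)
x^2: 1·1 = 1 ≡ 1 (mod 2)
Result: x + x^2

f · g = x + x^2


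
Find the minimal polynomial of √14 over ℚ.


√14 satisfies x² - 14 = 0, irreducible over ℚ since 14 is squarefree

Minimal polynomial: x² - 14


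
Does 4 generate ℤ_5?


g generates ℤ_n iff gcd(g, n) = 1
gcd(4, 5) = 1
Since gcd = 1, 4 is a generator.

Yes, 4 generates ℤ_5


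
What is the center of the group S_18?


Z(G) = {g ∈ G | gx = xg for all x ∈ G}
S_n is non-abelian for n ≥ 3; Z(S_18) is trivial

Z(S_18) = {e}


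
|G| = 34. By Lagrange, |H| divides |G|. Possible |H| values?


Lagrange's theorem: |H| divides |G|
|G| = 34
Divisors of 34: 1, 2, 17, 34

Possible subgroup orders: {1, 2, 17, 34}


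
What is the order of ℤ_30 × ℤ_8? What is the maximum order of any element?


|ℤ_30 × ℤ_8| = 30 × 8 = 240
Max element order = lcm(30,8) = 120
Cyclic? No (gcd=2)

|ℤ_30×ℤ_8| = 240, max element order = 120


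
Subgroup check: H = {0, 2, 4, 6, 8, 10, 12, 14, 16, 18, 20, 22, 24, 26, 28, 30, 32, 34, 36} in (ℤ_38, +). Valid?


Subgroup test for H = {0, 2, 4, 6, 8, 10, 12, 14, 16, 18, 20, 22, 24, 26, 28, 30, 32, 34, 36} in (ℤ_38, +):
(1) 0 ∈ H? Yes
(2) Closure: for all a,b ∈ H, (a+b) mod 38 ∈ H? Yes
(3) Inverses: for all a ∈ H, -a mod 38 ∈ H? Yes

Yes, H is a subgroup of ℤ_38


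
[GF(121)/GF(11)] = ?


GF(121) = GF(11^2), so the extension degree is 2

[GF(121)/GF(11)] = 2


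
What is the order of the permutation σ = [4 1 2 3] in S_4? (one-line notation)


Cycle decomposition: (1 4 3 2)
Cycle lengths: 4
Order = lcm(4) = 4

ord(σ) = 4


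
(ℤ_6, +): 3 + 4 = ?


Operation: addition mod 6
3 + 4 = (a + b) mod 6 with a = 3, b = 4

3 + 4 = 1


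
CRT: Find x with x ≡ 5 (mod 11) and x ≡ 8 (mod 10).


m₁ = 11, m₂ = 10, gcd = 1, so CRT applies. M = m₁·m₂ = 110
Let M₁ = M/m₁ = 10, M₂ = M/m₂ = 11
Find y₁ ≡ M₁⁻¹ (mod m₁): 10⁻¹ ≡ 10 (mod 11)
Find y₂ ≡ M₂⁻¹ (mod m₂): 11⁻¹ ≡ 1 (mod 10)
x = a₁·M₁·y₁ + a₂·M₂·y₂ = 5·10·10 + 8·11·1 = 588
Reduce mod 110: x ≡ 38
Check: 38 mod 11 = 5 ✓, 38 mod 10 = 8 ✓

x ≡ 38 (mod 110)


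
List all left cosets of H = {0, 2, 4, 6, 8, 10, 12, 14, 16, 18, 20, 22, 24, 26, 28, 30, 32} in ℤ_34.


H = {0, 2, 4, 6, 8, 10, 12, 14, 16, 18, 20, 22, 24, 26, 28, 30, 32}, |H| = 17
Number of cosets = |G|/|H| = 34/17 = 2
0 + H = {0, 2, 4, 6, 8, 10, 12, 14, 16, 18, 20, 22, 24, 26, 28, 30, 32}
1 + H = {1, 3, 5, 7, 9, 11, 13, 15, 17, 19, 21, 23, 25, 27, 29, 31, 33}

Cosets: 0+H={0,2,4,6,8,10,12,14,16,18,20,22,24,26,28,30,32}; 1+H={1,3,5,7,9,11,13,15,17,19,21,23,25,27,29,31,33}


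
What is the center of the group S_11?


Z(G) = {g ∈ G | gx = xg for all x ∈ G}
S_n is non-abelian for n ≥ 3; Z(S_11) is trivial

Z(S_11) = {e}


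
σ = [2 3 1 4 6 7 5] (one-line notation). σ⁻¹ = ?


To find σ⁻¹, swap domain and range:
σ(1) = 2 → σ⁻¹(2) = 1
σ(2) = 3 → σ⁻¹(3) = 2
σ(3) = 1 → σ⁻¹(1) = 3
σ(4) = 4 → σ⁻¹(4) = 4
σ(5) = 6 → σ⁻¹(6) = 5
σ(6) = 7 → σ⁻¹(7) = 6
σ(7) = 5 → σ⁻¹(5) = 7

σ⁻¹ = [3 1 2 4 7 5 6]


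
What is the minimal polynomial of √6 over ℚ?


√6 satisfies x² - 6 = 0, irreducible over ℚ since 6 is squarefree

Minimal polynomial: x² - 6


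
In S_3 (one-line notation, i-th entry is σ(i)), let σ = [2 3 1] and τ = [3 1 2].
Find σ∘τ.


σ∘τ: apply τ first, then σ
1 →τ 3 →σ 1
2 →τ 1 →σ 2
3 →τ 2 →σ 3

σ∘τ = [1 2 3]


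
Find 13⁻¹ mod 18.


Use the extended Euclidean algorithm to write 1 = 13·s + 18·t; then s mod 18 is the inverse.
Euclidean algorithm:
  13 = 0·18 + 13
  18 = 1·13 + 5
  13 = 2·5 + 3
  5 = 1·3 + 2
  3 = 1·2 + 1
  2 = 2·1 + 0
gcd(13,18) = 1
Back-substitution gives: 13·(7) + 18·(-5) = 1
So 13⁻¹ ≡ 7 ≡ 7 (mod 18)
Check: 13 × 7 = 91 ≡ 1 (mod 18) ✓

13⁻¹ ≡ 7 (mod 18)


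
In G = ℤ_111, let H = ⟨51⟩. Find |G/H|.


|⟨51⟩| = n / gcd(51, 111) = 111 / 3 = 37
H is normal (ℤ_111 is abelian).
|G/H| = |G| / |H| = 111 / 37 = 3

|G/H| = 3


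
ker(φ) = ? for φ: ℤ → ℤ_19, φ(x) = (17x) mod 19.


Kernel = preimage of identity
ker(φ) = {x ∈ ℤ : 17x ≡ 0 (mod 19)}. gcd(17,19) = 1, so 17x ≡ 0 (mod 19) ⟺ x ≡ 0 (mod 19/1 = 19). Hence ker(φ) = 19ℤ

ker(φ) = 19ℤ


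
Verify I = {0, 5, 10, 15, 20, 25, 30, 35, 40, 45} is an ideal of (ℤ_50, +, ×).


Check ideal conditions for I = {0, 5, 10, 15, 20, 25, 30, 35, 40, 45} in ℤ_50:
(1) I is an additive subgroup? Yes
(2) For r ∈ ℤ_50 and a ∈ I: r·a ∈ I? Yes

Yes, I is an ideal of ℤ_50


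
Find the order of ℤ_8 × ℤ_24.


|A × B| = |A| · |B|
|ℤ_8 × ℤ_24| = 8 × 24 = 192

|ℤ_8 × ℤ_24| = 192


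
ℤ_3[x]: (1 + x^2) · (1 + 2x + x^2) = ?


Expand and collect like terms; reduce coefficients mod 3:
x^0: 1·1 = 1 ≡ 1 (mod 3)
x^1: 1·2 + 0·1 = 2 ≡ 2 (mod 3)
x^2: 1·1 + 0·2 + 1·1 = 2 ≡ 2 (mod 3)
x^3: 0·1 + 1·2 = 2 ≡ 2 (mod 3)
x^4: 1·1 = 1 ≡ 1 (mod 3)
Result: 1 + 2x + 2x^2 + 2x^3 + x^4

f · g = 1 + 2x + 2x^2 + 2x^3 + x^4


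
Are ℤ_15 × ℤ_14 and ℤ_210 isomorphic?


Comparing ℤ_15 × ℤ_14 and ℤ_210:
gcd(15,14) = 1, so ℤ_15 × ℤ_14 ≅ ℤ_210 (CRT)

Yes, ℤ_15 × ℤ_14 ≅ ℤ_210


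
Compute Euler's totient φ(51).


Factor n: 51 = 3 × 17
φ(n) = n · ∏(1 - 1/p) over distinct primes p | n
φ(51) = 51 · (1 - 1/3) · (1 - 1/17) = 32

φ(51) = 32


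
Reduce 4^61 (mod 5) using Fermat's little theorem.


Fermat's little theorem: if p is prime and gcd(a,p)=1, then a^(p-1) ≡ 1 (mod p)
p = 5 is prime, gcd(4,5) = 1
Reduce exponent: 61 mod 4 = 1
So 4^61 ≡ 4^1 (mod 5)
4^1 mod 5 = 4

4^61 ≡ 4 (mod 5)


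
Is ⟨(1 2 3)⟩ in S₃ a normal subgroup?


H = ⟨(1 2 3)⟩ in S₃
⟨(1 2 3)⟩ has order 3 and index 2 in S₃; index-2 subgroups are normal

Yes, normal subgroup


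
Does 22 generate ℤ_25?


g generates ℤ_n iff gcd(g, n) = 1
gcd(22, 25) = 1
Since gcd = 1, 22 is a generator.

Yes, 22 generates ℤ_25


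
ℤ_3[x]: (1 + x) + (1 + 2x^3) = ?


Add coefficients mod 3:
x^0: 1 + 1 = 2 (mod 3)
x^1: 1 + 0 = 1 (mod 3)
x^2: 0 + 0 = 0 (mod 3)
x^3: 0 + 2 = 2 (mod 3)
Result: 2 + x + 2x^3

f + g = 2 + x + 2x^3


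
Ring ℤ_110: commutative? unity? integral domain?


ℤ_110 is a commutative ring with unity 1; 110 = 2×55 is composite, so 2·55 ≡ 0 gives zero divisors (not an integral domain)
Commutative: Yes
Integral domain: No
Has unity: Yes

ℤ_110: Commutative=Yes, Unity=Yes


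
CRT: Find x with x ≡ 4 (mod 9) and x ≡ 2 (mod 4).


m₁ = 9, m₂ = 4, gcd = 1, so CRT applies. M = m₁·m₂ = 36
Let M₁ = M/m₁ = 4, M₂ = M/m₂ = 9
Find y₁ ≡ M₁⁻¹ (mod m₁): 4⁻¹ ≡ 7 (mod 9)
Find y₂ ≡ M₂⁻¹ (mod m₂): 9⁻¹ ≡ 1 (mod 4)
x = a₁·M₁·y₁ + a₂·M₂·y₂ = 4·4·7 + 2·9·1 = 130
Reduce mod 36: x ≡ 22
Check: 22 mod 9 = 4 ✓, 22 mod 4 = 2 ✓

x ≡ 22 (mod 36)


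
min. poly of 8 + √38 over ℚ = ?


Let α = 8 + √38. Then α - 8 = √38, so (α - 8)² = 38, giving α² - 16α + 26 = 0. Degree 2 and α ∉ ℚ, so this is the minimal polynomial.

Minimal polynomial: x² - 16x + 26


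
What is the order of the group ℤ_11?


ℤ_n has n elements.

|ℤ_11| = 11


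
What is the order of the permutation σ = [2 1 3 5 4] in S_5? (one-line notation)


Cycle decomposition: (1 2) (4 5)
Cycle lengths: 2, 2
Order = lcm(2, 2) = 2

ord(σ) = 2


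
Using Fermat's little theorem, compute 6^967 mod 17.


Fermat's little theorem: if p is prime and gcd(a,p)=1, then a^(p-1) ≡ 1 (mod p)
p = 17 is prime, gcd(6,17) = 1
Reduce exponent: 967 mod 16 = 7
So 6^967 ≡ 6^7 (mod 17)
6^7 mod 17 = 14

6^967 ≡ 14 (mod 17)


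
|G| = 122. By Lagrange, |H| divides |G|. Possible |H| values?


Lagrange's theorem: |H| divides |G|
|G| = 122
Divisors of 122: 1, 2, 61, 122

Possible subgroup orders: {1, 2, 61, 122}


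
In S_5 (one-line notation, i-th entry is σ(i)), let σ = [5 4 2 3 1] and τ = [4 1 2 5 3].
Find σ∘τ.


σ∘τ: apply τ first, then σ
1 →τ 4 →σ 3
2 →τ 1 →σ 5
3 →τ 2 →σ 4
4 →τ 5 →σ 1
5 →τ 3 →σ 2

σ∘τ = [3 5 4 1 2]


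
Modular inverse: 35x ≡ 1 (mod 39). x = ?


Use the extended Euclidean algorithm to write 1 = 35·s + 39·t; then s mod 39 is the inverse.
Euclidean algorithm:
  35 = 0·39 + 35
  39 = 1·35 + 4
  35 = 8·4 + 3
  4 = 1·3 + 1
  3 = 3·1 + 0
gcd(35,39) = 1
Back-substitution gives: 35·(-10) + 39·(9) = 1
So 35⁻¹ ≡ -10 ≡ 29 (mod 39)
Check: 35 × 29 = 1015 ≡ 1 (mod 39) ✓

35⁻¹ ≡ 29 (mod 39)


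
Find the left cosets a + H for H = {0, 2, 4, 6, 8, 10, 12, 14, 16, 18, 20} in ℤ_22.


H = {0, 2, 4, 6, 8, 10, 12, 14, 16, 18, 20}, |H| = 11
Number of cosets = |G|/|H| = 22/11 = 2
0 + H = {0, 2, 4, 6, 8, 10, 12, 14, 16, 18, 20}
1 + H = {1, 3, 5, 7, 9, 11, 13, 15, 17, 19, 21}

Cosets: 0+H={0,2,4,6,8,10,12,14,16,18,20}; 1+H={1,3,5,7,9,11,13,15,17,19,21}


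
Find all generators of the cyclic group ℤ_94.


g generates ℤ_n iff gcd(g,n) = 1
Prime factors of 94: 2, 47
Generators are g ∈ {1,...,93} not divisible by any of these primes.
Generators: {1, 3, 5, 7, 9, 11, 13, 15, 17, 19, 21, 23, 25, 27, 29, 31, 33, 35, 37, 39, 41, 43, 45, 49, 51, 53, 55, 57, 59, 61, 63, 65, 67, 69, 71, 73, 75, 77, 79, 81, 83, 85, 87, 89, 91, 93}
Number of generators = φ(94) = 46

Generators of ℤ_94 = {1, 3, 5, 7, 9, 11, 13, 15, 17, 19, 21, 23, 25, 27, 29, 31, 33, 35, 37, 39, 41, 43, 45, 49, 51, 53, 55, 57, 59, 61, 63, 65, 67, 69, 71, 73, 75, 77, 79, 81, 83, 85, 87, 89, 91, 93}


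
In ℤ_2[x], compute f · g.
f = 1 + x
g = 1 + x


Expand and collect like terms; reduce coefficients mod 2:
x^0: 1·1 = 1 ≡ 1 (mod 2)
x^1: 1·1 + 1·1 = 2 ≡ 0 (mod 2)
x^2: 1·1 = 1 ≡ 1 (mod 2)
Result: 1 + x^2

f · g = 1 + x^2


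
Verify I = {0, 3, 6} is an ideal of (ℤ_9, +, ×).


Check ideal conditions for I = {0, 3, 6} in ℤ_9:
(1) I is an additive subgroup? Yes
(2) For r ∈ ℤ_9 and a ∈ I: r·a ∈ I? Yes

Yes, I is an ideal of ℤ_9


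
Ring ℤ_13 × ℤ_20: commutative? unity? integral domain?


Direct product ring; commutative with unity (1,1); but (1,0)·(0,1) = (0,0) gives zero divisors, so not an integral domain
Commutative: Yes
Integral domain: No
Has unity: Yes

ℤ_13 × ℤ_20: Commutative=Yes, Unity=Yes


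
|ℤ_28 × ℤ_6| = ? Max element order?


|ℤ_28 × ℤ_6| = 28 × 6 = 168
Max element order = lcm(28,6) = 84
Cyclic? No (gcd=2)

|ℤ_28×ℤ_6| = 168, max element order = 84


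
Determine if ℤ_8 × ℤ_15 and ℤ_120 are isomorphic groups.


Comparing ℤ_8 × ℤ_15 and ℤ_120:
gcd(8,15) = 1, so ℤ_8 × ℤ_15 ≅ ℤ_120 (CRT)

Yes, ℤ_8 × ℤ_15 ≅ ℤ_120


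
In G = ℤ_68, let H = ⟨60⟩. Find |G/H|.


|⟨60⟩| = n / gcd(60, 68) = 68 / 4 = 17
H is normal (ℤ_68 is abelian).
|G/H| = |G| / |H| = 68 / 17 = 4

|G/H| = 4


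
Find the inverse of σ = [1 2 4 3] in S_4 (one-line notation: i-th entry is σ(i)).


To find σ⁻¹, swap domain and range:
σ(1) = 1 → σ⁻¹(1) = 1
σ(2) = 2 → σ⁻¹(2) = 2
σ(3) = 4 → σ⁻¹(4) = 3
σ(4) = 3 → σ⁻¹(3) = 4

σ⁻¹ = [1 2 4 3]


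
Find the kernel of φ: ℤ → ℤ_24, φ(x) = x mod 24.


Kernel = preimage of identity
ker(φ) = {x ∈ ℤ : x ≡ 0 (mod 24)} = 24ℤ = {0, ±24, ±48, ...}

ker(φ) = 24ℤ


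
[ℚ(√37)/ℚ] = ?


√37 has minimal polynomial x² - 37 (irreducible over ℚ since 37 is squarefree)

[ℚ(√37)/ℚ] = 2


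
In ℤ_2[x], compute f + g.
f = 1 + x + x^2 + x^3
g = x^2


Add coefficients mod 2:
x^0: 1 + 0 = 1 (mod 2)
x^1: 1 + 0 = 1 (mod 2)
x^2: 1 + 1 = 0 (mod 2)
x^3: 1 + 0 = 1 (mod 2)
Result: 1 + x + x^3

f + g = 1 + x + x^3


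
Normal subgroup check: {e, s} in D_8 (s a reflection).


H = {e, s} in D_8 (s a reflection)
r·s·r⁻¹ = sr⁻² ≠ s for n ≥ 3, so {e, s} is not closed under conjugation

No, not a normal subgroup


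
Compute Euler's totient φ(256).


Factor n: 256 = 2^8
φ(n) = n · ∏(1 - 1/p) over distinct primes p | n
φ(256) = 256 · (1 - 1/2) = 128

φ(256) = 128


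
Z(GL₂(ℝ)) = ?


Z(G) = {g ∈ G | gx = xg for all x ∈ G}
Only scalar multiples of the identity commute with all invertible matrices

Z(GL₂(ℝ)) = {aI : a ∈ ℝ, a ≠ 0}


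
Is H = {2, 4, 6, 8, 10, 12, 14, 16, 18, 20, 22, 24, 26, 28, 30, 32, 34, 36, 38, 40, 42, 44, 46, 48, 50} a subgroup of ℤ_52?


Subgroup test for H = {2, 4, 6, 8, 10, 12, 14, 16, 18, 20, 22, 24, 26, 28, 30, 32, 34, 36, 38, 40, 42, 44, 46, 48, 50} in (ℤ_52, +):
(1) 0 ∈ H? No
(2) Closure: for all a,b ∈ H, (a+b) mod 52 ∈ H? No  [counterexample: 2 + 50 = 0 ∉ H]
(3) Inverses: for all a ∈ H, -a mod 52 ∈ H? Yes

No, H is not a subgroup of ℤ_52


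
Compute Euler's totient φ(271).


Factor n: 271 = 271
φ(n) = n · ∏(1 - 1/p) over distinct primes p | n
φ(271) = 271 · (1 - 1/271) = 270

φ(271) = 270


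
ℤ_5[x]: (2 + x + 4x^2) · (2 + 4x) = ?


Expand and collect like terms; reduce coefficients mod 5:
x^0: 2·2 = 4 ≡ 4 (mod 5)
x^1: 2·4 + 1·2 = 10 ≡ 0 (mod 5)
x^2: 1·4 + 4·2 = 12 ≡ 2 (mod 5)
x^3: 4·4 = 16 ≡ 1 (mod 5)
Result: 4 + 2x^2 + x^3

f · g = 4 + 2x^2 + x^3


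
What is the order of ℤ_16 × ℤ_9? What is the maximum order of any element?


|ℤ_16 × ℤ_9| = 16 × 9 = 144
Max element order = lcm(16,9) = 144
Cyclic? Yes (gcd=1)

|ℤ_16×ℤ_9| = 144, max element order = 144


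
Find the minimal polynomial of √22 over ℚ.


√22 satisfies x² - 22 = 0, irreducible over ℚ since 22 is squarefree

Minimal polynomial: x² - 22


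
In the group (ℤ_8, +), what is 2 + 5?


Operation: addition mod 8
2 + 5 = (a + b) mod 8 with a = 2, b = 5

2 + 5 = 7


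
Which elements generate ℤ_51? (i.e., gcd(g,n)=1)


g generates ℤ_n iff gcd(g,n) = 1
Prime factors of 51: 3, 17
Generators are g ∈ {1,...,50} not divisible by any of these primes.
Generators: {1, 2, 4, 5, 7, 8, 10, 11, 13, 14, 16, 19, 20, 22, 23, 25, 26, 28, 29, 31, 32, 35, 37, 38, 40, 41, 43, 44, 46, 47, 49, 50}
Number of generators = φ(51) = 32

Generators of ℤ_51 = {1, 2, 4, 5, 7, 8, 10, 11, 13, 14, 16, 19, 20, 22, 23, 25, 26, 28, 29, 31, 32, 35, 37, 38, 40, 41, 43, 44, 46, 47, 49, 50}


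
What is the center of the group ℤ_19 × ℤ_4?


Z(G) = {g ∈ G | gx = xg for all x ∈ G}
Direct product of abelian groups is abelian, so Z(G) = G

Z(ℤ_19 × ℤ_4) = ℤ_19 × ℤ_4


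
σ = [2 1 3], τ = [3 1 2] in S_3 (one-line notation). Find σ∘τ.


σ∘τ: apply τ first, then σ
1 →τ 3 →σ 3
2 →τ 1 →σ 2
3 →τ 2 →σ 1

σ∘τ = [3 2 1]


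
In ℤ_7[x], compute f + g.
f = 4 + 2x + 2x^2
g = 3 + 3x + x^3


Add coefficients mod 7:
x^0: 4 + 3 = 0 (mod 7)
x^1: 2 + 3 = 5 (mod 7)
x^2: 2 + 0 = 2 (mod 7)
x^3: 0 + 1 = 1 (mod 7)
Result: 5x + 2x^2 + x^3

f + g = 5x + 2x^2 + x^3


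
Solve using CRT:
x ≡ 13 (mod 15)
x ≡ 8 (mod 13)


m₁ = 15, m₂ = 13, gcd = 1, so CRT applies. M = m₁·m₂ = 195
Let M₁ = M/m₁ = 13, M₂ = M/m₂ = 15
Find y₁ ≡ M₁⁻¹ (mod m₁): 13⁻¹ ≡ 7 (mod 15)
Find y₂ ≡ M₂⁻¹ (mod m₂): 15⁻¹ ≡ 7 (mod 13)
x = a₁·M₁·y₁ + a₂·M₂·y₂ = 13·13·7 + 8·15·7 = 2023
Reduce mod 195: x ≡ 73
Check: 73 mod 15 = 13 ✓, 73 mod 13 = 8 ✓

x ≡ 73 (mod 195)


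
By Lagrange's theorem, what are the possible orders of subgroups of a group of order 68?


Lagrange's theorem: |H| divides |G|
|G| = 68
Divisors of 68: 1, 2, 4, 17, 34, 68

Possible subgroup orders: {1, 2, 4, 17, 34, 68}


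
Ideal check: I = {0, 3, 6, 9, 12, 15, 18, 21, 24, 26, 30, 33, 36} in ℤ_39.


Check ideal conditions for I = {0, 3, 6, 9, 12, 15, 18, 21, 24, 26, 30, 33, 36} in ℤ_39:
(1) I is an additive subgroup? No
(2) For r ∈ ℤ_39 and a ∈ I: r·a ∈ I? No  [counterexample: r=2, a=26, r·a mod 39 = 13 ∉ I]

No, I is not an ideal of ℤ_39


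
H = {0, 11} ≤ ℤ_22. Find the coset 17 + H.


17 + H = {17 + h (mod 22) : h ∈ H}
17+0=17, 17+11=6
17 + H = {6, 17} = 6 + H

17 + H = {6, 17}


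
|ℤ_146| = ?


ℤ_n has n elements.

|ℤ_146| = 146


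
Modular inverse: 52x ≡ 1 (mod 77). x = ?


Use the extended Euclidean algorithm to write 1 = 52·s + 77·t; then s mod 77 is the inverse.
Euclidean algorithm:
  52 = 0·77 + 52
  77 = 1·52 + 25
  52 = 2·25 + 2
  25 = 12·2 + 1
  2 = 2·1 + 0
gcd(52,77) = 1
Back-substitution gives: 52·(-37) + 77·(25) = 1
So 52⁻¹ ≡ -37 ≡ 40 (mod 77)
Check: 52 × 40 = 2080 ≡ 1 (mod 77) ✓

52⁻¹ ≡ 40 (mod 77)


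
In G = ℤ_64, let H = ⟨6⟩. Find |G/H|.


|⟨6⟩| = n / gcd(6, 64) = 64 / 2 = 32
H is normal (ℤ_64 is abelian).
|G/H| = |G| / |H| = 64 / 32 = 2

|G/H| = 2


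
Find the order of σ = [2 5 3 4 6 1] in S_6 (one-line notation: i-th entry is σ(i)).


Cycle decomposition: (1 2 5 6)
Cycle lengths: 4
Order = lcm(4) = 4

ord(σ) = 4


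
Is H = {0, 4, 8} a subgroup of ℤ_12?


Subgroup test for H = {0, 4, 8} in (ℤ_12, +):
(1) 0 ∈ H? Yes
(2) Closure: for all a,b ∈ H, (a+b) mod 12 ∈ H? Yes
(3) Inverses: for all a ∈ H, -a mod 12 ∈ H? Yes

Yes, H is a subgroup of ℤ_12


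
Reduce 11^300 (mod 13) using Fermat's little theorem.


Fermat's little theorem: if p is prime and gcd(a,p)=1, then a^(p-1) ≡ 1 (mod p)
p = 13 is prime, gcd(11,13) = 1
Reduce exponent: 300 mod 12 = 0
So 11^300 ≡ 11^0 (mod 13)
11^0 = 1

11^300 ≡ 1 (mod 13)


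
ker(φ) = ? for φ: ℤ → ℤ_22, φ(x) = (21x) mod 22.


Kernel = preimage of identity
ker(φ) = {x ∈ ℤ : 21x ≡ 0 (mod 22)}. gcd(21,22) = 1, so 21x ≡ 0 (mod 22) ⟺ x ≡ 0 (mod 22/1 = 22). Hence ker(φ) = 22ℤ

ker(φ) = 22ℤ


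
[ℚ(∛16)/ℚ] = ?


∛16 has minimal polynomial x³ - 16 (irreducible over ℚ since 16 is not a perfect cube)

[ℚ(∛16)/ℚ] = 3


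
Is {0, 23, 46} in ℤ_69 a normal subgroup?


H = {0, 23, 46} in ℤ_69
ℤ_69 is abelian; every subgroup of an abelian group is normal

Yes, normal subgroup


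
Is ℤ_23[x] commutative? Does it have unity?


ℤ_23 is a field (n prime), so ℤ_23[x] is a commutative integral domain with unity
Commutative: Yes
Integral domain: Yes
Has unity: Yes

ℤ_23[x]: Commutative=Yes, Unity=Yes


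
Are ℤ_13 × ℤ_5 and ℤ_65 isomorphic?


Comparing ℤ_13 × ℤ_5 and ℤ_65:
gcd(13,5) = 1, so ℤ_13 × ℤ_5 ≅ ℤ_65 (CRT)

Yes, ℤ_13 × ℤ_5 ≅ ℤ_65


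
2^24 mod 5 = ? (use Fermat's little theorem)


Fermat's little theorem: if p is prime and gcd(a,p)=1, then a^(p-1) ≡ 1 (mod p)
p = 5 is prime, gcd(2,5) = 1
Reduce exponent: 24 mod 4 = 0
So 2^24 ≡ 2^0 (mod 5)
2^0 = 1

2^24 ≡ 1 (mod 5)


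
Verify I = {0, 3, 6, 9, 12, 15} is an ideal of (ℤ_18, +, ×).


Check ideal conditions for I = {0, 3, 6, 9, 12, 15} in ℤ_18:
(1) I is an additive subgroup? Yes
(2) For r ∈ ℤ_18 and a ∈ I: r·a ∈ I? Yes

Yes, I is an ideal of ℤ_18


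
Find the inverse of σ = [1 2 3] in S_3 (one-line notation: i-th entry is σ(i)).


To find σ⁻¹, swap domain and range:
σ(1) = 1 → σ⁻¹(1) = 1
σ(2) = 2 → σ⁻¹(2) = 2
σ(3) = 3 → σ⁻¹(3) = 3

σ⁻¹ = [1 2 3]


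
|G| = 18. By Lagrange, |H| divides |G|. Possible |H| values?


Lagrange's theorem: |H| divides |G|
|G| = 18
Divisors of 18: 1, 2, 3, 6, 9, 18

Possible subgroup orders: {1, 2, 3, 6, 9, 18}


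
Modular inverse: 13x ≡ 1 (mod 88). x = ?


Use the extended Euclidean algorithm to write 1 = 13·s + 88·t; then s mod 88 is the inverse.
Euclidean algorithm:
  13 = 0·88 + 13
  88 = 6·13 + 10
  13 = 1·10 + 3
  10 = 3·3 + 1
  3 = 3·1 + 0
gcd(13,88) = 1
Back-substitution gives: 13·(-27) + 88·(4) = 1
So 13⁻¹ ≡ -27 ≡ 61 (mod 88)
Check: 13 × 61 = 793 ≡ 1 (mod 88) ✓

13⁻¹ ≡ 61 (mod 88)


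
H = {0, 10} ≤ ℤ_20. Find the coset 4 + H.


4 + H = {4 + h (mod 20) : h ∈ H}
4+0=4, 4+10=14

4 + H = {4, 14}


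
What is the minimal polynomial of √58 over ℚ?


√58 satisfies x² - 58 = 0, irreducible over ℚ since 58 is squarefree

Minimal polynomial: x² - 58


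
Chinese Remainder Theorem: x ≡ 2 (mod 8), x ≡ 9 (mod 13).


m₁ = 8, m₂ = 13, gcd = 1, so CRT applies. M = m₁·m₂ = 104
Let M₁ = M/m₁ = 13, M₂ = M/m₂ = 8
Find y₁ ≡ M₁⁻¹ (mod m₁): 13⁻¹ ≡ 5 (mod 8)
Find y₂ ≡ M₂⁻¹ (mod m₂): 8⁻¹ ≡ 5 (mod 13)
x = a₁·M₁·y₁ + a₂·M₂·y₂ = 2·13·5 + 9·8·5 = 490
Reduce mod 104: x ≡ 74
Check: 74 mod 8 = 2 ✓, 74 mod 13 = 9 ✓

x ≡ 74 (mod 104)


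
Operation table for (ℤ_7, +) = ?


Elements: {0, 1, 2, 3, 4, 5, 6}
Operation: addition mod 7
Entry (a, b) = (a + b) mod 7

Cayley table:
  | 0 | 1 | 2 | 3 | 4 | 5 | 6
0 | 0 | 1 | 2 | 3 | 4 | 5 | 6
1 | 1 | 2 | 3 | 4 | 5 | 6 | 0
2 | 2 | 3 | 4 | 5 | 6 | 0 | 1
3 | 3 | 4 | 5 | 6 | 0 | 1 | 2
4 | 4 | 5 | 6 | 0 | 1 | 2 | 3
5 | 5 | 6 | 0 | 1 | 2 | 3 | 4
6 | 6 | 0 | 1 | 2 | 3 | 4 | 5


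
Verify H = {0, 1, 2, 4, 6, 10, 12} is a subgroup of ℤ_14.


Subgroup test for H = {0, 1, 2, 4, 6, 10, 12} in (ℤ_14, +):
(1) 0 ∈ H? Yes
(2) Closure: for all a,b ∈ H, (a+b) mod 14 ∈ H? No  [counterexample: 1 + 2 = 3 ∉ H]
(3) Inverses: for all a ∈ H, -a mod 14 ∈ H? No

No, H is not a subgroup of ℤ_14


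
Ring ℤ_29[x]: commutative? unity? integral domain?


ℤ_29 is a field (n prime), so ℤ_29[x] is a commutative integral domain with unity
Commutative: Yes
Integral domain: Yes
Has unity: Yes

ℤ_29[x]: Commutative=Yes, Unity=Yes


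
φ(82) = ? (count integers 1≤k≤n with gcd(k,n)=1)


Factor n: 82 = 2 × 41
φ(n) = n · ∏(1 - 1/p) over distinct primes p | n
φ(82) = 82 · (1 - 1/2) · (1 - 1/41) = 40

φ(82) = 40


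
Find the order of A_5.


|A_n| = n!/2 (even permutations)
|A_5| = 5!/2 = 120/2 = 60

|A_5| = 60


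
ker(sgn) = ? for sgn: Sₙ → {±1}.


Kernel = preimage of identity
ker(sgn) = even permutations = Aₙ

ker(sgn) = Aₙ


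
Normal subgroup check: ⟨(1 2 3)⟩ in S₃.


H = ⟨(1 2 3)⟩ in S₃
⟨(1 2 3)⟩ has order 3 and index 2 in S₃; index-2 subgroups are normal

Yes, normal subgroup


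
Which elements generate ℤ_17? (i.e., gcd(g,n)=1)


g generates ℤ_n iff gcd(g,n) = 1
Prime factors of 17: 17
Generators are g ∈ {1,...,16} not divisible by any of these primes.
Generators: {1, 2, 3, 4, 5, 6, 7, 8, 9, 10, 11, 12, 13, 14, 15, 16}
Number of generators = φ(17) = 16

Generators of ℤ_17 = {1, 2, 3, 4, 5, 6, 7, 8, 9, 10, 11, 12, 13, 14, 15, 16}


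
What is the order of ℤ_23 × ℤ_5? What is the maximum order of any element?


|ℤ_23 × ℤ_5| = 23 × 5 = 115
Max element order = lcm(23,5) = 115
Cyclic? Yes (gcd=1)

|ℤ_23×ℤ_5| = 115, max element order = 115


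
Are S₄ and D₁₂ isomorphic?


Comparing S₄ and D₁₂:
S₄ has trivial center; D₁₂ has center {e, r⁶}

No, S₄ ≇ D₁₂


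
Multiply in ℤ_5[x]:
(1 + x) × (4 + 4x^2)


Expand and collect like terms; reduce coefficients mod 5:
x^0: 1·4 = 4 ≡ 4 (mod 5)
x^1: 1·0 + 1·4 = 4 ≡ 4 (mod 5)
x^2: 1·4 + 1·0 = 4 ≡ 4 (mod 5)
x^3: 1·4 = 4 ≡ 4 (mod 5)
Result: 4 + 4x + 4x^2 + 4x^3

f · g = 4 + 4x + 4x^2 + 4x^3


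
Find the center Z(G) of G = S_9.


Z(G) = {g ∈ G | gx = xg for all x ∈ G}
S_n is non-abelian for n ≥ 3; Z(S_9) is trivial

Z(S_9) = {e}


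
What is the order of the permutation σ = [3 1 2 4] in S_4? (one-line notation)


Cycle decomposition: (1 3 2)
Cycle lengths: 3
Order = lcm(3) = 3

ord(σ) = 3


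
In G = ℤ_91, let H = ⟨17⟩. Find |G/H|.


|⟨17⟩| = n / gcd(17, 91) = 91 / 1 = 91
H is normal (ℤ_91 is abelian).
|G/H| = |G| / |H| = 91 / 91 = 1

|G/H| = 1


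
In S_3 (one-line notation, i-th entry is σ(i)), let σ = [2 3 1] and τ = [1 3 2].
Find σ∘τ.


σ∘τ: apply τ first, then σ
1 →τ 1 →σ 2
2 →τ 3 →σ 1
3 →τ 2 →σ 3

σ∘τ = [2 1 3]


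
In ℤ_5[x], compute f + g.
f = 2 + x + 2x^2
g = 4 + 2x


Add coefficients mod 5:
x^0: 2 + 4 = 1 (mod 5)
x^1: 1 + 2 = 3 (mod 5)
x^2: 2 + 0 = 2 (mod 5)
Result: 1 + 3x + 2x^2

f + g = 1 + 3x + 2x^2


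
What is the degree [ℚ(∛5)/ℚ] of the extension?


∛5 has minimal polynomial x³ - 5 (irreducible over ℚ since 5 is not a perfect cube)

[ℚ(∛5)/ℚ] = 3


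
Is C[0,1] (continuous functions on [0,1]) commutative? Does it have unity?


pointwise +,× is commutative with unity (constant 1); but bump functions with disjoint support multiply to 0 — zero divisors, so not an integral domain
Commutative: Yes
Integral domain: No
Has unity: Yes

C[0,1] (continuous functions on [0,1]): Commutative=Yes, Unity=Yes


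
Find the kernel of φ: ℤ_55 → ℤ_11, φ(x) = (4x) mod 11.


Kernel = preimage of identity
ker(φ) = {x ∈ ℤ_55 : 4x ≡ 0 (mod 11)}. Since 11 | 55, φ is well-defined. The kernel is the cyclic subgroup ⟨11⟩ of ℤ_55 (order 5), i.e. {0, 11, 22, 33, 44}

ker(φ) = {0, 11, 22, 33, 44}


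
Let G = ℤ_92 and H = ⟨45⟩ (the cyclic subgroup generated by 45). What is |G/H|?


|⟨45⟩| = n / gcd(45, 92) = 92 / 1 = 92
H is normal (ℤ_92 is abelian).
|G/H| = |G| / |H| = 92 / 92 = 1

|G/H| = 1


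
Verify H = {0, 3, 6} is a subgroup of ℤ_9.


Subgroup test for H = {0, 3, 6} in (ℤ_9, +):
(1) 0 ∈ H? Yes
(2) Closure: for all a,b ∈ H, (a+b) mod 9 ∈ H? Yes
(3) Inverses: for all a ∈ H, -a mod 9 ∈ H? Yes

Yes, H is a subgroup of ℤ_9


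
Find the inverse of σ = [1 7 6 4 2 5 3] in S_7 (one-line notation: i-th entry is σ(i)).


To find σ⁻¹, swap domain and range:
σ(1) = 1 → σ⁻¹(1) = 1
σ(2) = 7 → σ⁻¹(7) = 2
σ(3) = 6 → σ⁻¹(6) = 3
σ(4) = 4 → σ⁻¹(4) = 4
σ(5) = 2 → σ⁻¹(2) = 5
σ(6) = 5 → σ⁻¹(5) = 6
σ(7) = 3 → σ⁻¹(3) = 7

σ⁻¹ = [1 5 7 4 6 3 2]


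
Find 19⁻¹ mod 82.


Use the extended Euclidean algorithm to write 1 = 19·s + 82·t; then s mod 82 is the inverse.
Euclidean algorithm:
  19 = 0·82 + 19
  82 = 4·19 + 6
  19 = 3·6 + 1
  6 = 6·1 + 0
gcd(19,82) = 1
Back-substitution gives: 19·(13) + 82·(-3) = 1
So 19⁻¹ ≡ 13 ≡ 13 (mod 82)
Check: 19 × 13 = 247 ≡ 1 (mod 82) ✓

19⁻¹ ≡ 13 (mod 82)


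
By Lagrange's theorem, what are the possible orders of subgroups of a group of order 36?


Lagrange's theorem: |H| divides |G|
|G| = 36
Divisors of 36: 1, 2, 3, 4, 6, 9, 12, 18, 36

Possible subgroup orders: {1, 2, 3, 4, 6, 9, 12, 18, 36}


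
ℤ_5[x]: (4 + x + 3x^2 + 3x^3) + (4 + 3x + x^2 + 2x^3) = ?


Add coefficients mod 5:
x^0: 4 + 4 = 3 (mod 5)
x^1: 1 + 3 = 4 (mod 5)
x^2: 3 + 1 = 4 (mod 5)
x^3: 3 + 2 = 0 (mod 5)
Result: 3 + 4x + 4x^2

f + g = 3 + 4x + 4x^2


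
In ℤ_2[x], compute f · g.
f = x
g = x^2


Expand and collect like terms; reduce coefficients mod 2:
x^0: 0·0 = 0 ≡ 0 (mod 2)
x^1: 0·0 + 1·0 = 0 ≡ 0 (mod 2)
x^2: 0·1 + 1·0 = 0 ≡ 0 (mod 2)
x^3: 1·1 = 1 ≡ 1 (mod 2)
Result: x^3

f · g = x^3


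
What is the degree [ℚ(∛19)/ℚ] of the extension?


∛19 has minimal polynomial x³ - 19 (irreducible over ℚ since 19 is not a perfect cube)

[ℚ(∛19)/ℚ] = 3


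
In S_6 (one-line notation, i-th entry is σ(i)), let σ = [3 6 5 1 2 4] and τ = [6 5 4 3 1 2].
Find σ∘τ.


σ∘τ: apply τ first, then σ
1 →τ 6 →σ 4
2 →τ 5 →σ 2
3 →τ 4 →σ 1
4 →τ 3 →σ 5
5 →τ 1 →σ 3
6 →τ 2 →σ 6

σ∘τ = [4 2 1 5 3 6]


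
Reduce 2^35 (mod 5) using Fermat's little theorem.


Fermat's little theorem: if p is prime and gcd(a,p)=1, then a^(p-1) ≡ 1 (mod p)
p = 5 is prime, gcd(2,5) = 1
Reduce exponent: 35 mod 4 = 3
So 2^35 ≡ 2^3 (mod 5)
2^3 mod 5 = 3

2^35 ≡ 3 (mod 5)


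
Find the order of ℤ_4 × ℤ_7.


|A × B| = |A| · |B|
|ℤ_4 × ℤ_7| = 4 × 7 = 28

|ℤ_4 × ℤ_7| = 28


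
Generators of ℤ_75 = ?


g generates ℤ_n iff gcd(g,n) = 1
Prime factors of 75: 3, 5
Generators are g ∈ {1,...,74} not divisible by any of these primes.
Generators: {1, 2, 4, 7, 8, 11, 13, 14, 16, 17, 19, 22, 23, 26, 28, 29, 31, 32, 34, 37, 38, 41, 43, 44, 46, 47, 49, 52, 53, 56, 58, 59, 61, 62, 64, 67, 68, 71, 73, 74}
Number of generators = φ(75) = 40

Generators of ℤ_75 = {1, 2, 4, 7, 8, 11, 13, 14, 16, 17, 19, 22, 23, 26, 28, 29, 31, 32, 34, 37, 38, 41, 43, 44, 46, 47, 49, 52, 53, 56, 58, 59, 61, 62, 64, 67, 68, 71, 73, 74}


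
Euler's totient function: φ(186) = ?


Factor n: 186 = 2 × 3 × 31
φ(n) = n · ∏(1 - 1/p) over distinct primes p | n
φ(186) = 186 · (1 - 1/2) · (1 - 1/3) · (1 - 1/31) = 60

φ(186) = 60


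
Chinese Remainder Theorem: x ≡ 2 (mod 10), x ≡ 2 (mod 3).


m₁ = 10, m₂ = 3, gcd = 1, so CRT applies. M = m₁·m₂ = 30
Let M₁ = M/m₁ = 3, M₂ = M/m₂ = 10
Find y₁ ≡ M₁⁻¹ (mod m₁): 3⁻¹ ≡ 7 (mod 10)
Find y₂ ≡ M₂⁻¹ (mod m₂): 10⁻¹ ≡ 1 (mod 3)
x = a₁·M₁·y₁ + a₂·M₂·y₂ = 2·3·7 + 2·10·1 = 62
Reduce mod 30: x ≡ 2
Check: 2 mod 10 = 2 ✓, 2 mod 3 = 2 ✓

x ≡ 2 (mod 30)


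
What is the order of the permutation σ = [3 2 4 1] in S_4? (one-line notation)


Cycle decomposition: (1 3 4)
Cycle lengths: 3
Order = lcm(3) = 3

ord(σ) = 3


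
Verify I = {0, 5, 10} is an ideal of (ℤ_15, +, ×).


Check ideal conditions for I = {0, 5, 10} in ℤ_15:
(1) I is an additive subgroup? Yes
(2) For r ∈ ℤ_15 and a ∈ I: r·a ∈ I? Yes

Yes, I is an ideal of ℤ_15


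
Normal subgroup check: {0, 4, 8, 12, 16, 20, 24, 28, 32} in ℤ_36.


H = {0, 4, 8, 12, 16, 20, 24, 28, 32} in ℤ_36
ℤ_36 is abelian; every subgroup of an abelian group is normal

Yes, normal subgroup


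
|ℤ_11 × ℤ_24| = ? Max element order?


|ℤ_11 × ℤ_24| = 11 × 24 = 264
Max element order = lcm(11,24) = 264
Cyclic? Yes (gcd=1)

|ℤ_11×ℤ_24| = 264, max element order = 264


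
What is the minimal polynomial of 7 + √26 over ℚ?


Let α = 7 + √26. Then α - 7 = √26, so (α - 7)² = 26, giving α² - 14α + 23 = 0. Degree 2 and α ∉ ℚ, so this is the minimal polynomial.

Minimal polynomial: x² - 14x + 23


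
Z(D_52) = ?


Z(G) = {g ∈ G | gx = xg for all x ∈ G}
For even n, Z(D_n) = {e, r^(n/2)}: the 180° rotation r^26 commutes with every reflection and rotation

Z(D_52) = {e, r^26}


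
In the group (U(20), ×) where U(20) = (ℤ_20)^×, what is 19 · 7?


Operation: multiplication mod 20
19 · 7 = (a × b) mod 20 with a = 19, b = 7

19 · 7 = 13


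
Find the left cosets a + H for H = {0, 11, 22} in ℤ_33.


H = {0, 11, 22}, |H| = 3
Number of cosets = |G|/|H| = 33/3 = 11
0 + H = {0, 11, 22}
1 + H = {1, 12, 23}
2 + H = {2, 13, 24}
3 + H = {3, 14, 25}
4 + H = {4, 15, 26}
5 + H = {5, 16, 27}
6 + H = {6, 17, 28}
7 + H = {7, 18, 29}
8 + H = {8, 19, 30}
9 + H = {9, 20, 31}
10 + H = {10, 21, 32}

Cosets: 0+H={0,11,22}; 1+H={1,12,23}; 2+H={2,13,24}; 3+H={3,14,25}; 4+H={4,15,26}; 5+H={5,16,27}; 6+H={6,17,28}; 7+H={7,18,29}; 8+H={8,19,30}; 9+H={9,20,31}; 10+H={10,21,32}


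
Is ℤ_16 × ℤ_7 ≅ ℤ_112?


Comparing ℤ_16 × ℤ_7 and ℤ_112:
gcd(16,7) = 1, so ℤ_16 × ℤ_7 ≅ ℤ_112 (CRT)

Yes, ℤ_16 × ℤ_7 ≅ ℤ_112


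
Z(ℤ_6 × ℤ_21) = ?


Z(G) = {g ∈ G | gx = xg for all x ∈ G}
Direct product of abelian groups is abelian, so Z(G) = G

Z(ℤ_6 × ℤ_21) = ℤ_6 × ℤ_21


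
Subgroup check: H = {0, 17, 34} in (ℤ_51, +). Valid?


Subgroup test for H = {0, 17, 34} in (ℤ_51, +):
(1) 0 ∈ H? Yes
(2) Closure: for all a,b ∈ H, (a+b) mod 51 ∈ H? Yes
(3) Inverses: for all a ∈ H, -a mod 51 ∈ H? Yes

Yes, H is a subgroup of ℤ_51


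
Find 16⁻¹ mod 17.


Use the extended Euclidean algorithm to write 1 = 16·s + 17·t; then s mod 17 is the inverse.
Euclidean algorithm:
  16 = 0·17 + 16
  17 = 1·16 + 1
  16 = 16·1 + 0
gcd(16,17) = 1
Back-substitution gives: 16·(-1) + 17·(1) = 1
So 16⁻¹ ≡ -1 ≡ 16 (mod 17)
Check: 16 × 16 = 256 ≡ 1 (mod 17) ✓

16⁻¹ ≡ 16 (mod 17)


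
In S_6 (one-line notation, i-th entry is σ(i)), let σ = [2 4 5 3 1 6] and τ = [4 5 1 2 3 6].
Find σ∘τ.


σ∘τ: apply τ first, then σ
1 →τ 4 →σ 3
2 →τ 5 →σ 1
3 →τ 1 →σ 2
4 →τ 2 →σ 4
5 →τ 3 →σ 5
6 →τ 6 →σ 6

σ∘τ = [3 1 2 4 5 6]


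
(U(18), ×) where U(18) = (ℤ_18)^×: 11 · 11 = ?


Operation: multiplication mod 18
11 · 11 = (a × b) mod 18 with a = 11, b = 11

11 · 11 = 13
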